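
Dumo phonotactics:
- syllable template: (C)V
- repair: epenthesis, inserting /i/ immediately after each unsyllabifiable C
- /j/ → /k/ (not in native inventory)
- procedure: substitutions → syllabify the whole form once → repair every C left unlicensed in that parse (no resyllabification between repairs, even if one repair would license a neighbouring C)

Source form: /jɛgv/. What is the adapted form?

kɛgivi

Substitution: /j/ → /k/, giving /kɛgv/.
Syllabifying with onset maximization leaves /g/, /v/ stranded (no codas are permitted; onsets are limited to one consonant).
Epenthesis after each stranded consonant: /g/ → /gi/, /v/ → /vi/.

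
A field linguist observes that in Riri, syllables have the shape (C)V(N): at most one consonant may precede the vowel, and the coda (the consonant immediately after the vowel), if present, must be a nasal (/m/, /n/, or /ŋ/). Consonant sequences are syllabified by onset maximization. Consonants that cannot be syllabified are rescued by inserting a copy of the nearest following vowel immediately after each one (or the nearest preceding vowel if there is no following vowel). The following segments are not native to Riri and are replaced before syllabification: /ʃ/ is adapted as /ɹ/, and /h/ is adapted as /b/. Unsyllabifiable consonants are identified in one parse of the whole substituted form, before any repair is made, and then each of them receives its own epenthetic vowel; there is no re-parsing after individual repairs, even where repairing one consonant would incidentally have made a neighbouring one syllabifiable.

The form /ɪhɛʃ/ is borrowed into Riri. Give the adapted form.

Substitution: /h/ → /b/, /ʃ/ → /ɹ/, giving /ɪbɛɹ/.
Syllabifying with onset maximization leaves /ɹ/ stranded (only a nasal (/m/, /n/, or /ŋ/) is licensed in coda position; onsets are limited to one consonant).
Each unlicensed consonant becomes the onset of a new syllable: /ɹ/ → /ɹɛ/.

ɪbɛɹɛ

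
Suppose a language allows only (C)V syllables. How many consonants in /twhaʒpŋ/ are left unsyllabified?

5

The consonants /t/, /w/, /ʒ/, /p/, /ŋ/ cannot be parsed into a legal (C)V syllable (no codas are permitted; onsets are limited to one consonant).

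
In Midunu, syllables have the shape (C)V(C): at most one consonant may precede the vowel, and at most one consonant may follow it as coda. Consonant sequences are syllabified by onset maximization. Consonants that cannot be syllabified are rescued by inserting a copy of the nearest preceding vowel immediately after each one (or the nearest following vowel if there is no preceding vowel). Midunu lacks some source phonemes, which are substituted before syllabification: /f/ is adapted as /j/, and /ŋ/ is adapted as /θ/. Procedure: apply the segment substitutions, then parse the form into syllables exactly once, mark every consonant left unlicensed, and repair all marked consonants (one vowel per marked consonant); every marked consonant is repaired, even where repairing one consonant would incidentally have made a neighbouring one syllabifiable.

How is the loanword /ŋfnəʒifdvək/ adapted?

θəjənəʒijdivək

Substitution: /ŋ/ → /θ/, /f/ → /j/, giving /θjnəʒijdvək/.
The consonants /θ/, /j/, /d/ cannot be parsed into a legal (C)V(C) syllable (at most one coda consonant is licensed; onsets are limited to one consonant).
Each unlicensed consonant becomes the onset of a new syllable: /θ/ → /θə/, /j/ → /jə/, /d/ → /di/.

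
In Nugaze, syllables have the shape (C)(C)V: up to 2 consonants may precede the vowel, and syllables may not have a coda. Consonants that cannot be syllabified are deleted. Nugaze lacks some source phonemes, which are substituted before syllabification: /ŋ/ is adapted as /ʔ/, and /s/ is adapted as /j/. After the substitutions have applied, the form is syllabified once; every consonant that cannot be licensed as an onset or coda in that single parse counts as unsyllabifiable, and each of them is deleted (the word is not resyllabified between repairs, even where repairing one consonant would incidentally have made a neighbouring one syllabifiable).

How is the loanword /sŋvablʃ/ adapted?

Substitution: /s/ → /j/, /ŋ/ → /ʔ/, giving /jʔvablʃ/.
Syllabifying with onset maximization leaves /j/, /b/, /l/, /ʃ/ stranded (no codas are permitted; onsets may contain at most 2 consonants).
Each unlicensed consonant is deleted: /j/, /b/, /l/, /ʃ/.

ʔva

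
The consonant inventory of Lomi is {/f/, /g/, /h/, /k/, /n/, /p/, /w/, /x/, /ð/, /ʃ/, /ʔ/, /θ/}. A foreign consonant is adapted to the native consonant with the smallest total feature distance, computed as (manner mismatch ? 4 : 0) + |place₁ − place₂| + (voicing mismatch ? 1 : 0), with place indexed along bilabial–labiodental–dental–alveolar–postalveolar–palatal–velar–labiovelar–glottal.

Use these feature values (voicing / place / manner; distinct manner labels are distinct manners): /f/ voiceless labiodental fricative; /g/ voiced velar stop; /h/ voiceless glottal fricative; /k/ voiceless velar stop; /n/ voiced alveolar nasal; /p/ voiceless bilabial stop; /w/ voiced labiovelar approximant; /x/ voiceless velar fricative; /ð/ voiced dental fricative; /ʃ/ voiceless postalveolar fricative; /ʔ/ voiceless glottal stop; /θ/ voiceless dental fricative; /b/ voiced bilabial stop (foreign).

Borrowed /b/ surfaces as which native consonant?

p

/p/ is closest: same manner (stop), place distance 0 (bilabial→bilabial), voicing differs (+1); total 1. Next closest is /f/ at distance 6.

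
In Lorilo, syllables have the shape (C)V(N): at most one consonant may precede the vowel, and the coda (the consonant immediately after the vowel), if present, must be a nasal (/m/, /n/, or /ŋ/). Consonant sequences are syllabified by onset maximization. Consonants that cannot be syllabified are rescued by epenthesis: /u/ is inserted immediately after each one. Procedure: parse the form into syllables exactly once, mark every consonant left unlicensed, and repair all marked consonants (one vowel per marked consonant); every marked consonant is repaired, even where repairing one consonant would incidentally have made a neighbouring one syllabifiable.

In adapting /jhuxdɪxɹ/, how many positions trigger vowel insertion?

The unsyllabifiable consonants are /j/, /x/, /x/, /ɹ/; each receives one epenthetic vowel.

4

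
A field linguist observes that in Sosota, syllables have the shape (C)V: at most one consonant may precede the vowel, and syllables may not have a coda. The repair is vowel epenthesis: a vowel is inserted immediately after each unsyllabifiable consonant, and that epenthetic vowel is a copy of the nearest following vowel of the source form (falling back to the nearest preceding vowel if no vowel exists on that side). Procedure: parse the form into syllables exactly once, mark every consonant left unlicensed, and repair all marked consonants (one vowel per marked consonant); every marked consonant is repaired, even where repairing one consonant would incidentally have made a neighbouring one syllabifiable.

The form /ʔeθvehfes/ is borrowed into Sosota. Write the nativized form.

Under (C)V, the unsyllabifiable consonants are /θ/, /h/, /s/ (no codas are permitted; onsets are limited to one consonant).
Inserting the epenthetic vowel yields /θ/ → /θe/, /h/ → /he/, /s/ → /se/.

ʔeθevehefese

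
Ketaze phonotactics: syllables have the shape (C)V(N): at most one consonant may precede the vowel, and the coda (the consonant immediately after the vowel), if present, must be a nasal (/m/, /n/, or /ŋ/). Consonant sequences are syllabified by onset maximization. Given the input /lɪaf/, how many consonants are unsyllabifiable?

1

Syllabifying with onset maximization leaves /f/ stranded (only a nasal (/m/, /n/, or /ŋ/) is licensed in coda position; onsets are limited to one consonant).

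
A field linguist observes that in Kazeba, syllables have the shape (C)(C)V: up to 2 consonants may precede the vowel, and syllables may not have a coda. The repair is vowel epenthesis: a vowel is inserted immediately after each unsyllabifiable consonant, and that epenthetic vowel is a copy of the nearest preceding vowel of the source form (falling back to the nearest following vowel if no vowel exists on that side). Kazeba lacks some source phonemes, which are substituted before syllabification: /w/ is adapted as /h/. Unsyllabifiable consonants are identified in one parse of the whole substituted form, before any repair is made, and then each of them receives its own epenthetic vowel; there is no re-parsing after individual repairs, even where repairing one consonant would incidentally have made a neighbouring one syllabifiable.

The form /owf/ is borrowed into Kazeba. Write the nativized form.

Substitution: /w/ → /h/, giving /ohf/.
Syllabifying with onset maximization leaves /h/, /f/ stranded (no codas are permitted; onsets may contain at most 2 consonants).
Epenthesis after each stranded consonant: /h/ → /ho/, /f/ → /fo/.

ohofo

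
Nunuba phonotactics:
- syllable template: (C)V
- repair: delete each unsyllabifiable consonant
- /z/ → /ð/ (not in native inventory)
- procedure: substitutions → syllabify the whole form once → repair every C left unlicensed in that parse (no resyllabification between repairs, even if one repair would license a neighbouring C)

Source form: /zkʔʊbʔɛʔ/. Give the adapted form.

Substitution: /z/ → /ð/, giving /ðkʔʊbʔɛʔ/.
Under (C)V, the unsyllabifiable consonants are /ð/, /k/, /b/, /ʔ/ (no codas are permitted; onsets are limited to one consonant).
Deletion applies to /ð/, /k/, /b/, /ʔ/.

ʔʊʔɛ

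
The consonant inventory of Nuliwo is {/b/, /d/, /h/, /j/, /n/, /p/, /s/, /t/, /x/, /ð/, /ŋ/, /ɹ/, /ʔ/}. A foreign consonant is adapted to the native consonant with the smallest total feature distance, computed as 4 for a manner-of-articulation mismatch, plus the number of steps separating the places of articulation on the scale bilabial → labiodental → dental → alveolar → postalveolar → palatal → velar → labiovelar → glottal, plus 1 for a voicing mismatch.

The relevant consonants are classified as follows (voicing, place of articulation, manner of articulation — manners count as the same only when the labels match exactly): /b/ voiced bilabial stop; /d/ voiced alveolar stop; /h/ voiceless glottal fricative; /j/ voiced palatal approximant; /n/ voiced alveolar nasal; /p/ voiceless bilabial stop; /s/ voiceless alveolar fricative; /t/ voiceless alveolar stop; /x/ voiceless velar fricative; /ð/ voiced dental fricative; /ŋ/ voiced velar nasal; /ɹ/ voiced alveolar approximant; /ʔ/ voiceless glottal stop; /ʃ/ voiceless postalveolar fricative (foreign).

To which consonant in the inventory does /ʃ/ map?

/s/ is closest: same manner (fricative), place distance 1 (postalveolar→alveolar), same voicing; total 1. Next closest is /x/ at distance 2.

s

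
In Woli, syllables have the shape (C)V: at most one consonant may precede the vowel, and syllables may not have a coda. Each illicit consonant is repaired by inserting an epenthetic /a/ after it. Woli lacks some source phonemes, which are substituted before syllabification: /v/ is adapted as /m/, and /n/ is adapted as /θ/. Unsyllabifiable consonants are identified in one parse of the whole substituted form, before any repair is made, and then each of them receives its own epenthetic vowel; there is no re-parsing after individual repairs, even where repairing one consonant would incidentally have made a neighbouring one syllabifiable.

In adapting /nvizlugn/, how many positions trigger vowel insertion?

4

After substitution the input is /θmizlugθ/.
The unsyllabifiable consonants are /θ/, /z/, /g/, /θ/; each receives one epenthetic vowel.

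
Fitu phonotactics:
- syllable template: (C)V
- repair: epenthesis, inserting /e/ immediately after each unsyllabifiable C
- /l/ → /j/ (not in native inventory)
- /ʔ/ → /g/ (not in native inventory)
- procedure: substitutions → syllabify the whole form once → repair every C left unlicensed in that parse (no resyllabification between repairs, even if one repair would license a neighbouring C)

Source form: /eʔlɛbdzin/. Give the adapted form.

egejɛbedezine

Substitution: /ʔ/ → /g/, /l/ → /j/, giving /egjɛbdzin/.
Syllabifying with onset maximization leaves /g/, /b/, /d/, /n/ stranded (no codas are permitted; onsets are limited to one consonant).
Epenthesis after each stranded consonant: /g/ → /ge/, /b/ → /be/, /d/ → /de/, /n/ → /ne/.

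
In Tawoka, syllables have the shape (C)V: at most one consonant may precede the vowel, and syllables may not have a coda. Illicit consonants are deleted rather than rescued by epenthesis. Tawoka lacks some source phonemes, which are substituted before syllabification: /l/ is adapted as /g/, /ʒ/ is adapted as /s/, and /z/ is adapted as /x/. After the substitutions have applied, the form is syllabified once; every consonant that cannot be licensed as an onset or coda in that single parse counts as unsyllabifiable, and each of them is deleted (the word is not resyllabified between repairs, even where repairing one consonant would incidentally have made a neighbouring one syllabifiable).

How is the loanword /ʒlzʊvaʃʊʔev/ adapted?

xʊvaʃʊʔe

Substitution: /ʒ/ → /s/, /l/ → /g/, /z/ → /x/, giving /sgxʊvaʃʊʔev/.
The consonants /s/, /g/, /v/ cannot be parsed into a legal (C)V syllable (no codas are permitted; onsets are limited to one consonant).
Deletion applies to /s/, /g/, /v/.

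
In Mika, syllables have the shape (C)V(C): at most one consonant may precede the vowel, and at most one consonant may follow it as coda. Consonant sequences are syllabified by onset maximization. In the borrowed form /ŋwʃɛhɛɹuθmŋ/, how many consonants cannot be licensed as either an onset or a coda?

4

Under (C)V(C), the unsyllabifiable consonants are /ŋ/, /w/, /m/, /ŋ/ (at most one coda consonant is licensed; onsets are limited to one consonant).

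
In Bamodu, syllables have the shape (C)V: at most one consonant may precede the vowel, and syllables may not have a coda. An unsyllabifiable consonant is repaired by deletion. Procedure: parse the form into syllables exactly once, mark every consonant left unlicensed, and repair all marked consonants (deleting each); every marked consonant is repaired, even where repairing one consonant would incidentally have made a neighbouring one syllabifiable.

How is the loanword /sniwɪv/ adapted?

The consonants /s/, /v/ cannot be parsed into a legal (C)V syllable (no codas are permitted; onsets are limited to one consonant).
Deleting the stranded consonants removes /s/, /v/.

niwɪ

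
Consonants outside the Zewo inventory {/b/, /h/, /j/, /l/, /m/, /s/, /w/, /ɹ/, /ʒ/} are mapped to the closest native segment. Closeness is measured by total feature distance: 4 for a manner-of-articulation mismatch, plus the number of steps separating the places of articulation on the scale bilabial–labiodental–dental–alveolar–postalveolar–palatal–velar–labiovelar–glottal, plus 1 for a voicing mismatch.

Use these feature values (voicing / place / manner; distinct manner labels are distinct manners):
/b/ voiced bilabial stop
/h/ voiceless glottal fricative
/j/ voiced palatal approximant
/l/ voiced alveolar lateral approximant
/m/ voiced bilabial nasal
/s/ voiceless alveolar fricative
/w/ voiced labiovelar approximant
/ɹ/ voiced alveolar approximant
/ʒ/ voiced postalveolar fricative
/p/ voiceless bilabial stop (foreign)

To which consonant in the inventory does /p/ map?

b

/b/ is closest: same manner (stop), place distance 0 (bilabial→bilabial), voicing differs (+1); total 1. Next closest is /m/ at distance 5.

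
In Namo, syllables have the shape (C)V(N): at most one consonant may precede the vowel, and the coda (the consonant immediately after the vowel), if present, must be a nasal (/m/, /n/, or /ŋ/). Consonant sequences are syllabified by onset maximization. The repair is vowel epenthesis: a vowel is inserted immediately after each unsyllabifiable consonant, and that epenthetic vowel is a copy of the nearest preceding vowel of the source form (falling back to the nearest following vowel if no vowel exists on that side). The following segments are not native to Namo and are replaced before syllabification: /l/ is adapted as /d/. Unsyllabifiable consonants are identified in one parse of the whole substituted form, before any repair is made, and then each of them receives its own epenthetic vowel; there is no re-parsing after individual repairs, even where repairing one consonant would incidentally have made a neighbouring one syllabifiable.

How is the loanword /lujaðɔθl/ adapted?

dujaðɔθɔdɔ

Substitution: /l/ → /d/, giving /dujaðɔθd/.
Under (C)V(N), the unsyllabifiable consonants are /θ/, /d/ (only a nasal (/m/, /n/, or /ŋ/) is licensed in coda position; onsets are limited to one consonant).
Epenthesis after each stranded consonant: /θ/ → /θɔ/, /d/ → /dɔ/.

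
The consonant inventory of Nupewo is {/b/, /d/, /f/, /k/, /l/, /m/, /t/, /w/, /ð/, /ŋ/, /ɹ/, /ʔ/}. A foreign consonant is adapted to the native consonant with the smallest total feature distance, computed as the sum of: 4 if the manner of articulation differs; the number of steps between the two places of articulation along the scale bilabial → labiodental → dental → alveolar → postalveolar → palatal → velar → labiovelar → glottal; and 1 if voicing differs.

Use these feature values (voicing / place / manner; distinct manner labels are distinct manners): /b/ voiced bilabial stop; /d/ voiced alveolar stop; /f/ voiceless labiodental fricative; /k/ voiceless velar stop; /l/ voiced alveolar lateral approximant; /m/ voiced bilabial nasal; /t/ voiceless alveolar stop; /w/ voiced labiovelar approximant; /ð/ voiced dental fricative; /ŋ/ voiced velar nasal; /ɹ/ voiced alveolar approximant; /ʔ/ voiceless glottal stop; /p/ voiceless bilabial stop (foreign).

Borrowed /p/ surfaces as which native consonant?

/b/ is closest: same manner (stop), place distance 0 (bilabial→bilabial), voicing differs (+1); total 1. Next closest is /t/ at distance 3.

b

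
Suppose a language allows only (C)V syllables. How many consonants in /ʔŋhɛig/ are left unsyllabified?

3

Syllabifying with onset maximization leaves /ʔ/, /ŋ/, /g/ stranded (no codas are permitted; onsets are limited to one consonant).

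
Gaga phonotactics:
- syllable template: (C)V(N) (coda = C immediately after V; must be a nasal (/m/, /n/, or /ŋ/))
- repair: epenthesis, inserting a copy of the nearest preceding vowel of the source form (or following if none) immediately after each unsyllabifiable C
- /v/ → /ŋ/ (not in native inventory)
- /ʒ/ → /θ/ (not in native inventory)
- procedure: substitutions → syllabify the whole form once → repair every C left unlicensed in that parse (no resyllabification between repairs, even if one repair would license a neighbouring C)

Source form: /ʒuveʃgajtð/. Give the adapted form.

Substitution: /ʒ/ → /θ/, /v/ → /ŋ/, giving /θuŋeʃgajtð/.
Syllabifying with onset maximization leaves /ʃ/, /j/, /t/, /ð/ stranded (only a nasal (/m/, /n/, or /ŋ/) is licensed in coda position; onsets are limited to one consonant).
Epenthesis after each stranded consonant: /ʃ/ → /ʃe/, /j/ → /ja/, /t/ → /ta/, /ð/ → /ða/.

θuŋeʃegajataða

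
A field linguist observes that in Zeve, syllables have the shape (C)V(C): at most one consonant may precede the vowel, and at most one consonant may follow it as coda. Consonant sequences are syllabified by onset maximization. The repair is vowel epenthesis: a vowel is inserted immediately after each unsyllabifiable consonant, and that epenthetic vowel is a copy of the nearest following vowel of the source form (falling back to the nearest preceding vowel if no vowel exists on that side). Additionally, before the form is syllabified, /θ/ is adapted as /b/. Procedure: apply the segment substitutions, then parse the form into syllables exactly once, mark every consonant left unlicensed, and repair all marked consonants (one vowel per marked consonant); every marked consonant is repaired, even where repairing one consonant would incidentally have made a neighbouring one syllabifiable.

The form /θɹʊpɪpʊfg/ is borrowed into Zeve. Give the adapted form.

Substitution: /θ/ → /b/, giving /bɹʊpɪpʊfg/.
The consonants /b/, /g/ cannot be parsed into a legal (C)V(C) syllable (at most one coda consonant is licensed; onsets are limited to one consonant).
Each unlicensed consonant becomes the onset of a new syllable: /b/ → /bʊ/, /g/ → /gʊ/.

bʊɹʊpɪpʊfgʊ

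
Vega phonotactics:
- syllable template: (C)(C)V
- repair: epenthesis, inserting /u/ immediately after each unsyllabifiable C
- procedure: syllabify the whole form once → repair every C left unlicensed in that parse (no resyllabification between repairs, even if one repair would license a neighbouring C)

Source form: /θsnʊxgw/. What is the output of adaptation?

The consonants /θ/, /x/, /g/, /w/ cannot be parsed into a legal (C)(C)V syllable (no codas are permitted; onsets may contain at most 2 consonants).
Epenthesis after each stranded consonant: /θ/ → /θu/, /x/ → /xu/, /g/ → /gu/, /w/ → /wu/.

θusnʊxuguwu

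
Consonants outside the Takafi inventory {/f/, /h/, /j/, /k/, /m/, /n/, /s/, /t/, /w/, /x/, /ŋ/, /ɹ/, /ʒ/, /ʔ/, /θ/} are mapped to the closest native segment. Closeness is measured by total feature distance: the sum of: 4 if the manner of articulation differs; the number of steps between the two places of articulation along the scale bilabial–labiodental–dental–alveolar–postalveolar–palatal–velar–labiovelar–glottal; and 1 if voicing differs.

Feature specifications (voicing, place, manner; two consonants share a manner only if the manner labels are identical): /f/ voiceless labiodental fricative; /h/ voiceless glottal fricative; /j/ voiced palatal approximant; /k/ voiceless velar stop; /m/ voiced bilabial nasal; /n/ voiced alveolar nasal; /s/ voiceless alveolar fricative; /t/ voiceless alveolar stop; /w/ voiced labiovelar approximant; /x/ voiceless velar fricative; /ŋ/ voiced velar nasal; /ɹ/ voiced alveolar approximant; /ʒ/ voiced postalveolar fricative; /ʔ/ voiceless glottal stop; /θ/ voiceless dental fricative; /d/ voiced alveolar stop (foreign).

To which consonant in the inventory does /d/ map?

t

/t/ is closest: same manner (stop), place distance 0 (alveolar→alveolar), voicing differs (+1); total 1. Next closest is /k/ at distance 4.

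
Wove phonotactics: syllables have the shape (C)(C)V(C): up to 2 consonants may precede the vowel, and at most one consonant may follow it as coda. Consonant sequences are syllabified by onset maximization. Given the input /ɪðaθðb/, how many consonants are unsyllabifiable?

Syllabifying with onset maximization leaves /ð/, /b/ stranded (at most one coda consonant is licensed; onsets may contain at most 2 consonants).

2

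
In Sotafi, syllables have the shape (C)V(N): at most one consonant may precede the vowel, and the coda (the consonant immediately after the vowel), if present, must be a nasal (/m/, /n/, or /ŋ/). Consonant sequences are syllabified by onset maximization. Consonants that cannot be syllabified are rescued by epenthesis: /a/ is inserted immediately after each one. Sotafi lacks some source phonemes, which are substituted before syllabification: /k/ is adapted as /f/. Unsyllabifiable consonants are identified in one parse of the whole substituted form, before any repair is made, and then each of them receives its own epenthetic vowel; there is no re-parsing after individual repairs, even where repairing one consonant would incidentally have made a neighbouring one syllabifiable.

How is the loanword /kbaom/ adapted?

Substitution: /k/ → /f/, giving /fbaom/.
Syllabifying with onset maximization leaves /f/ stranded (only a nasal (/m/, /n/, or /ŋ/) is licensed in coda position; onsets are limited to one consonant).
Inserting the epenthetic vowel yields /f/ → /fa/.

fabaom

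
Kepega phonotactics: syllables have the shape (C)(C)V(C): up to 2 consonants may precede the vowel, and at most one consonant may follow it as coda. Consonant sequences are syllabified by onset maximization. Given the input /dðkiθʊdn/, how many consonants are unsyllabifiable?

The consonants /d/, /n/ cannot be parsed into a legal (C)(C)V(C) syllable (at most one coda consonant is licensed; onsets may contain at most 2 consonants).

2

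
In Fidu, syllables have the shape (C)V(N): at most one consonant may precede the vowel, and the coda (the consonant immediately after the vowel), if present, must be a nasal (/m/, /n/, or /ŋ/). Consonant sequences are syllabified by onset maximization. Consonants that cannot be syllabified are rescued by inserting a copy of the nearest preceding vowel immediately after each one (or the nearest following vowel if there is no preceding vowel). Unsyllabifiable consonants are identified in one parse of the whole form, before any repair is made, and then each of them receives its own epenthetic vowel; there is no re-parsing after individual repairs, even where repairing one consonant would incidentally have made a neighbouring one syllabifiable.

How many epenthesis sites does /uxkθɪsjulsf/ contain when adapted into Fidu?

6

The unsyllabifiable consonants are /x/, /k/, /s/, /l/, /s/, /f/; each receives one epenthetic vowel.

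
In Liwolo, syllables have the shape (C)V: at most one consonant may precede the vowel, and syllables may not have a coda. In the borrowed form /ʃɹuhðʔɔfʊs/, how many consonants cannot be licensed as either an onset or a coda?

4

The consonants /ʃ/, /h/, /ð/, /s/ cannot be parsed into a legal (C)V syllable (no codas are permitted; onsets are limited to one consonant).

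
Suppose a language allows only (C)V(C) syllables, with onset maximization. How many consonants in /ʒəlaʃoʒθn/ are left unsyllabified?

2

The consonants /θ/, /n/ cannot be parsed into a legal (C)V(C) syllable (at most one coda consonant is licensed; onsets are limited to one consonant).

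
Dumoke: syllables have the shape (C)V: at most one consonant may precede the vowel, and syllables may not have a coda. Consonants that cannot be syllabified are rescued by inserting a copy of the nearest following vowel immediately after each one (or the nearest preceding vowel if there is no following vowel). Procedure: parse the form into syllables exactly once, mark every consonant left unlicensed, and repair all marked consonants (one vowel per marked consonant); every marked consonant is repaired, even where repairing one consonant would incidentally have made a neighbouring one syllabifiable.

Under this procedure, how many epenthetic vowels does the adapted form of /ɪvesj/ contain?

2

The unsyllabifiable consonants are /s/, /j/; each receives one epenthetic vowel.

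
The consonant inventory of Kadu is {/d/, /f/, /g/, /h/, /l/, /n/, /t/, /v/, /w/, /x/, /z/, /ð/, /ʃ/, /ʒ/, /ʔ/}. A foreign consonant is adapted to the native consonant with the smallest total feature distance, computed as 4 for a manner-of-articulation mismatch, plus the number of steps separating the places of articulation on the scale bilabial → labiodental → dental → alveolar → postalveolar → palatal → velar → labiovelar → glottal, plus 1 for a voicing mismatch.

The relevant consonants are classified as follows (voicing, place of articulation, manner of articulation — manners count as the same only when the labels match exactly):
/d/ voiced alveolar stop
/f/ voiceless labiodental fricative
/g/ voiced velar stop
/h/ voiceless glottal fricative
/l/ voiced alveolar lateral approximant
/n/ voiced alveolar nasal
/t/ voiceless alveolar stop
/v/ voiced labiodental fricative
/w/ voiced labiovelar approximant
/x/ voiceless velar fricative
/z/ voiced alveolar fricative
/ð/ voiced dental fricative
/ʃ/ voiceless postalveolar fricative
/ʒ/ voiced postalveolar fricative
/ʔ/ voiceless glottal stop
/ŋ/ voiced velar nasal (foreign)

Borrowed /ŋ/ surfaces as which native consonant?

n

/n/ is closest: same manner (nasal), place distance 3 (velar→alveolar), same voicing; total 3. Next closest is /g/ at distance 4.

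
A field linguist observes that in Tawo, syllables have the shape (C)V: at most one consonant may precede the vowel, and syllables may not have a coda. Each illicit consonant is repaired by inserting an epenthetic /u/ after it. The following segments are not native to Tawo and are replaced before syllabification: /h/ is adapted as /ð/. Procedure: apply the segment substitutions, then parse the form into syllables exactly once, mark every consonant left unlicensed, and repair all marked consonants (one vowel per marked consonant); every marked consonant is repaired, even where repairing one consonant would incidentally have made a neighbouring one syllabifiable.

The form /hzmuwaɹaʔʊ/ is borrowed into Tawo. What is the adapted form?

Substitution: /h/ → /ð/, giving /ðzmuwaɹaʔʊ/.
Under (C)V, the unsyllabifiable consonants are /ð/, /z/ (no codas are permitted; onsets are limited to one consonant).
Each unlicensed consonant becomes the onset of a new syllable: /ð/ → /ðu/, /z/ → /zu/.

ðuzumuwaɹaʔʊ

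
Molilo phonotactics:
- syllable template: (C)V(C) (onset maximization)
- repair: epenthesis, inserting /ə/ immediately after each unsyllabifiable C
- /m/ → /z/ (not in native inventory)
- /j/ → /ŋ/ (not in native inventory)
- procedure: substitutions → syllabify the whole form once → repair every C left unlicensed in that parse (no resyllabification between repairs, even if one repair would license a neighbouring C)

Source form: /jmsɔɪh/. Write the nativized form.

ŋəzəsɔɪh

Substitution: /j/ → /ŋ/, /m/ → /z/, giving /ŋzsɔɪh/.
The consonants /ŋ/, /z/ cannot be parsed into a legal (C)V(C) syllable (at most one coda consonant is licensed; onsets are limited to one consonant).
Epenthesis after each stranded consonant: /ŋ/ → /ŋə/, /z/ → /zə/.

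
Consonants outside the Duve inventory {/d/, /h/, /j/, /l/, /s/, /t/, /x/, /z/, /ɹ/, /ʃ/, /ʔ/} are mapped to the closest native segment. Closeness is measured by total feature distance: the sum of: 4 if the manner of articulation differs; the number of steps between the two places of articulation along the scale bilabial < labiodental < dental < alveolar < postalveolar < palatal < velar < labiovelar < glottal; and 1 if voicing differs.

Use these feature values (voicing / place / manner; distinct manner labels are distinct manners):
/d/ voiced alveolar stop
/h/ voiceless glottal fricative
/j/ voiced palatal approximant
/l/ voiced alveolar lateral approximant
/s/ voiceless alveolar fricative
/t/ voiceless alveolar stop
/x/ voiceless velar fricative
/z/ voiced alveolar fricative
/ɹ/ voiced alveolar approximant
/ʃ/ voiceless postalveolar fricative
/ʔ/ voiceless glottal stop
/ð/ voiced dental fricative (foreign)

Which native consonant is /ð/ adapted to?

z

/z/ is closest: same manner (fricative), place distance 1 (dental→alveolar), same voicing; total 1. Next closest is /s/ at distance 2.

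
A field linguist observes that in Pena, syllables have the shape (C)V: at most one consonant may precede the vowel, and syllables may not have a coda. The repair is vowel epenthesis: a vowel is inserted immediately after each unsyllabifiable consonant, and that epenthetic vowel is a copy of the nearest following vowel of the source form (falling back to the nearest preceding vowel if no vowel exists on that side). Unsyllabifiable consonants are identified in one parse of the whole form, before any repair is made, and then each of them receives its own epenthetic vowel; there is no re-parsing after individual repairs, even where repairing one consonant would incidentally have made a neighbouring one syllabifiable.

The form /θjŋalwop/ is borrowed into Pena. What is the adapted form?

Under (C)V, the unsyllabifiable consonants are /θ/, /j/, /l/, /p/ (no codas are permitted; onsets are limited to one consonant).
Each unlicensed consonant becomes the onset of a new syllable: /θ/ → /θa/, /j/ → /ja/, /l/ → /lo/, /p/ → /po/.

θajaŋalowopo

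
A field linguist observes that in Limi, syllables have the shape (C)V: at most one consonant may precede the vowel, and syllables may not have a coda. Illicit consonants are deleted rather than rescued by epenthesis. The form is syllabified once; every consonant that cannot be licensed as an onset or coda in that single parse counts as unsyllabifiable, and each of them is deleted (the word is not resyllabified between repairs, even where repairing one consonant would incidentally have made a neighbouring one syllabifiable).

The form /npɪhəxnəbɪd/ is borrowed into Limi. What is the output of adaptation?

pɪhənəbɪ

Syllabifying with onset maximization leaves /n/, /x/, /d/ stranded (no codas are permitted; onsets are limited to one consonant).
Deletion applies to /n/, /x/, /d/.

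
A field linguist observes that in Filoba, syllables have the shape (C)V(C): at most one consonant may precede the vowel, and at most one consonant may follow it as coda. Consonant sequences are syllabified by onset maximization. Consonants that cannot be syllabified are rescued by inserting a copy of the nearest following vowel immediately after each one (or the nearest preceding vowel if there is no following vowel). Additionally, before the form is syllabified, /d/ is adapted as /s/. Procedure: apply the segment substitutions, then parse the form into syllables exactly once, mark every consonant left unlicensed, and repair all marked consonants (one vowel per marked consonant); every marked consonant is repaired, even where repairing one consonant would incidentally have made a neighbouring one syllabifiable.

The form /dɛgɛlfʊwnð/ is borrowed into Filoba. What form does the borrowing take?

sɛgɛlfʊwnʊðʊ

Substitution: /d/ → /s/, giving /sɛgɛlfʊwnð/.
The consonants /n/, /ð/ cannot be parsed into a legal (C)V(C) syllable (at most one coda consonant is licensed; onsets are limited to one consonant).
Each unlicensed consonant becomes the onset of a new syllable: /n/ → /nʊ/, /ð/ → /ðʊ/.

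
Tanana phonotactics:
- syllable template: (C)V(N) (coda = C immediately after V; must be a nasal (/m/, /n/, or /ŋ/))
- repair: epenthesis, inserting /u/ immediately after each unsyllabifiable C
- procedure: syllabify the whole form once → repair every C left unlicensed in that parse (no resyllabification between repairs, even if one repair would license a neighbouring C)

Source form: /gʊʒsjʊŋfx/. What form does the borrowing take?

Under (C)V(N), the unsyllabifiable consonants are /ʒ/, /s/, /f/, /x/ (only a nasal (/m/, /n/, or /ŋ/) is licensed in coda position; onsets are limited to one consonant).
Epenthesis after each stranded consonant: /ʒ/ → /ʒu/, /s/ → /su/, /f/ → /fu/, /x/ → /xu/.

gʊʒusujʊŋfuxu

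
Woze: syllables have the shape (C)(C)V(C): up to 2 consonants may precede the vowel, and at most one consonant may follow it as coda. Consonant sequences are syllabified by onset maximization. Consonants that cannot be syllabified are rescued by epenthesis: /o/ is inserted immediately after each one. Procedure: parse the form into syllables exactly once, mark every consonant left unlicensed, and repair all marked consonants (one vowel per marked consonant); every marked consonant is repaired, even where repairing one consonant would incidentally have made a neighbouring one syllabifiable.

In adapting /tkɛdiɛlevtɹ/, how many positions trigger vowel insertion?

2

The unsyllabifiable consonants are /t/, /ɹ/; each receives one epenthetic vowel.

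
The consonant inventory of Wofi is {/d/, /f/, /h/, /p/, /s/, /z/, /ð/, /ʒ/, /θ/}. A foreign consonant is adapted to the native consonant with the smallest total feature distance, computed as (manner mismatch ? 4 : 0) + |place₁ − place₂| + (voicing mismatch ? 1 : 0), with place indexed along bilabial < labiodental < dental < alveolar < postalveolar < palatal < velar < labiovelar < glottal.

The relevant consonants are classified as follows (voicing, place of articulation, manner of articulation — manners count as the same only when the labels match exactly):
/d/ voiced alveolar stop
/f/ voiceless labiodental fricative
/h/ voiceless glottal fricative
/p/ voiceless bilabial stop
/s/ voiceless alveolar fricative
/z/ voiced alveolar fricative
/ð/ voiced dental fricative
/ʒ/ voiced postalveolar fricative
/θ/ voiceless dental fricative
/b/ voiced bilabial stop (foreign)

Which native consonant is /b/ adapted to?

p

/p/ is closest: same manner (stop), place distance 0 (bilabial→bilabial), voicing differs (+1); total 1. Next closest is /d/ at distance 3.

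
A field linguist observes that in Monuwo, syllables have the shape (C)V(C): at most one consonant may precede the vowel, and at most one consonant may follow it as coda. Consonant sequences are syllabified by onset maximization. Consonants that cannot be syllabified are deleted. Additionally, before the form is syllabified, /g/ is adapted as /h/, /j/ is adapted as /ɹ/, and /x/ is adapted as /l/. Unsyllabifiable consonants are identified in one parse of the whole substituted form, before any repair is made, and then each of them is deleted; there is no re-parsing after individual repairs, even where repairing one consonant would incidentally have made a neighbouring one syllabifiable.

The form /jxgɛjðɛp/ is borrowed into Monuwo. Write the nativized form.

Substitution: /j/ → /ɹ/, /x/ → /l/, /g/ → /h/, giving /ɹlhɛɹðɛp/.
Under (C)V(C), the unsyllabifiable consonants are /ɹ/, /l/ (at most one coda consonant is licensed; onsets are limited to one consonant).
Deletion applies to /ɹ/, /l/.

hɛɹðɛp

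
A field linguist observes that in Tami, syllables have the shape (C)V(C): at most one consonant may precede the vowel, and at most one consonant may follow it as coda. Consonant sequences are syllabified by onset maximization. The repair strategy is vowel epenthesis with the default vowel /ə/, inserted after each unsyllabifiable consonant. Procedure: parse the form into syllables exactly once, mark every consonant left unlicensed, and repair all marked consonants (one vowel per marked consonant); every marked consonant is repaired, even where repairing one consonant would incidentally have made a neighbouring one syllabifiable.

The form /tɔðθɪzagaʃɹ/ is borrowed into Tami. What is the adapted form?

Syllabifying with onset maximization leaves /ɹ/ stranded (at most one coda consonant is licensed; onsets are limited to one consonant).
Each unlicensed consonant becomes the onset of a new syllable: /ɹ/ → /ɹə/.

tɔðθɪzagaʃɹə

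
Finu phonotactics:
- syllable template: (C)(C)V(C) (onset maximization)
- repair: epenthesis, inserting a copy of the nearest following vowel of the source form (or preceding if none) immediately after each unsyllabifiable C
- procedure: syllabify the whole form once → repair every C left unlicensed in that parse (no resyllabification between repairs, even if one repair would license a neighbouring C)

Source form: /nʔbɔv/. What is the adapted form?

The consonants /n/ cannot be parsed into a legal (C)(C)V(C) syllable (at most one coda consonant is licensed; onsets may contain at most 2 consonants).
Epenthesis after each stranded consonant: /n/ → /nɔ/.

nɔʔbɔv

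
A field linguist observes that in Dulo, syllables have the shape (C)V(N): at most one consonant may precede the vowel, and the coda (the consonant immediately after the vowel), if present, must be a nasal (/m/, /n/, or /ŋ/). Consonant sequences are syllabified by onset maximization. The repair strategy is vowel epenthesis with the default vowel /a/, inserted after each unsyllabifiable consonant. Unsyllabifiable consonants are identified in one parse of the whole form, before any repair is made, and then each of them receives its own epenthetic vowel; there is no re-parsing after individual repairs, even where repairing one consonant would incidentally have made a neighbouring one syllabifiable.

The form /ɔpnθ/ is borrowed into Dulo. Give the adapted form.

Under (C)V(N), the unsyllabifiable consonants are /p/, /n/, /θ/ (only a nasal (/m/, /n/, or /ŋ/) is licensed in coda position; onsets are limited to one consonant).
Inserting the epenthetic vowel yields /p/ → /pa/, /n/ → /na/, /θ/ → /θa/.

ɔpanaθa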